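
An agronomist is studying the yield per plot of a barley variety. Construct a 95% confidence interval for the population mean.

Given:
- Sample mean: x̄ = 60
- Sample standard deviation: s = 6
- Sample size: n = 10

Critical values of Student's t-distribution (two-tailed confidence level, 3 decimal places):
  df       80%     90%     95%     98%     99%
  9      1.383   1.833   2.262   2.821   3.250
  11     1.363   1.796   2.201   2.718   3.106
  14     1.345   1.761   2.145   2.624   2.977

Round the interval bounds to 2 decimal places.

The population standard deviation σ is unknown (only the sample standard deviation s is given), so use a t-interval with df = n - 1 = 10 - 1 = 9.

For 95% confidence with df = 9, t* = 2.262 (from t-table)

Standard error: SE = s/√n = 6/√10 = 1.897367

Margin of error: E = t* × SE = 2.262 × 1.897367 = 4.2918

T-interval: x̄ ± E = 60 ± 4.2918 = (55.7082, 64.2918)

Rounded to 2 decimal places:

(55.71, 64.29)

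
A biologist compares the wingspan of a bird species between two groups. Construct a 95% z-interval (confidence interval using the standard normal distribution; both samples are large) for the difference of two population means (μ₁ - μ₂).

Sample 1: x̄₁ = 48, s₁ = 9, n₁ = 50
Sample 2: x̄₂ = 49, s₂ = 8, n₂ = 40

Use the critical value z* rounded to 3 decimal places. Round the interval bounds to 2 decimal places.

Both samples are large (n₁ = 50 ≥ 30, n₂ = 40 ≥ 30), so a z-interval for the difference of means applies.

Point estimate: x̄₁ - x̄₂ = 48 - 49 = -1

Standard error: SE = √(s₁²/n₁ + s₂²/n₂)
= √(9²/50 + 8²/40)
= √(1.620000 + 1.600000)
= 1.794436

For 95% confidence, z* = 1.96 (from standard normal table)
Margin of error: E = z* × SE = 1.96 × 1.794436 = 3.5171

Z-interval: (x̄₁ - x̄₂) ± E = -1 ± 3.5171 = (-4.5171, 2.5171)

Rounded to 2 decimal places:

(-4.52, 2.52)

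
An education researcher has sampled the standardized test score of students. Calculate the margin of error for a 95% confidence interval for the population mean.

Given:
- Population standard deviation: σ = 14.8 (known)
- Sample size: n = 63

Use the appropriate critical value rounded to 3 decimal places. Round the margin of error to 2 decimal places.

The population standard deviation σ is known, so use the z-interval margin of error formula.

For 95% confidence, z* = 1.96 (from standard normal table)

Margin of error formula for z-interval: E = z* × σ/√n

E = 1.96 × 14.8/√63
  = 1.96 × 1.864625
  = 3.6547

Rounded to 2 decimal places:

3.65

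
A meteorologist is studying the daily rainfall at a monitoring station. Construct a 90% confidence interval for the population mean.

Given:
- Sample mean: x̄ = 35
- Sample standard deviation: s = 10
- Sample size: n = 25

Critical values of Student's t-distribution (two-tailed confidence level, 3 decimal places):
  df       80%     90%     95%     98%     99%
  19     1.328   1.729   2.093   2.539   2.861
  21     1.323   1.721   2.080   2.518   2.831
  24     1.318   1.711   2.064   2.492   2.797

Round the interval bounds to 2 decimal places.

The population standard deviation σ is unknown (only the sample standard deviation s is given), so use a t-interval with df = n - 1 = 25 - 1 = 24.

For 90% confidence with df = 24, t* = 1.711 (from t-table)

Standard error: SE = s/√n = 10/√25 = 2.000000

Margin of error: E = t* × SE = 1.711 × 2.000000 = 3.4220

T-interval: x̄ ± E = 35 ± 3.4220 = (31.5780, 38.4220)

Rounded to 2 decimal places:

(31.58, 38.42)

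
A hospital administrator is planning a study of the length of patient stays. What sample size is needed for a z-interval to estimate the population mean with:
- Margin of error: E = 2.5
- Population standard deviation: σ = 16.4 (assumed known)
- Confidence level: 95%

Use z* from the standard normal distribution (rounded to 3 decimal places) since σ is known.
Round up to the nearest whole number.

Using z* since population σ is known (z-interval formula).

For 95% confidence, z* = 1.96 (from standard normal table)

Sample size formula for z-interval: n = (z*σ/E)²

n = (1.96 × 16.4 / 2.5)²
  = (12.857600)²
  = 165.3179

Round up to the nearest whole number: n = 166

166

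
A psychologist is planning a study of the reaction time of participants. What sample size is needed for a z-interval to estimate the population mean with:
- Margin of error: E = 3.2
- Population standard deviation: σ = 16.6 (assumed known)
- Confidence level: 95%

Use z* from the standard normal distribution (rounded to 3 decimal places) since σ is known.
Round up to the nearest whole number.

Using z* since population σ is known (z-interval formula).

For 95% confidence, z* = 1.96 (from standard normal table)

Sample size formula for z-interval: n = (z*σ/E)²

n = (1.96 × 16.6 / 3.2)²
  = (10.167500)²
  = 103.3781

Round up to the nearest whole number: n = 104

104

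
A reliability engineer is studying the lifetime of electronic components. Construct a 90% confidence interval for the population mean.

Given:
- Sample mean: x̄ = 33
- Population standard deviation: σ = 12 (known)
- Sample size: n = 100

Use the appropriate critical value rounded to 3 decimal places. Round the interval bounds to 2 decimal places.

The population standard deviation σ is known, so use a z-interval (standard normal critical value).

For 90% confidence, z* = 1.645 (from standard normal table)

Standard error: SE = σ/√n = 12/√100 = 1.200000

Margin of error: E = z* × SE = 1.645 × 1.200000 = 1.9740

Z-interval: x̄ ± E = 33 ± 1.9740 = (31.0260, 34.9740)

Rounded to 2 decimal places:

(31.03, 34.97)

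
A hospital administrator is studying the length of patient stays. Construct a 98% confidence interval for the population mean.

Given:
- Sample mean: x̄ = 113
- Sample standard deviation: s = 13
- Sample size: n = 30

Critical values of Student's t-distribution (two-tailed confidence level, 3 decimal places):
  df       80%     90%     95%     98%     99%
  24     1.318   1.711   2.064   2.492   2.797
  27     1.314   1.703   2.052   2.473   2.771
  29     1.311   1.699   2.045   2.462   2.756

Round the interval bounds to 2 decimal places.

The population standard deviation σ is unknown (only the sample standard deviation s is given), so use a t-interval with df = n - 1 = 30 - 1 = 29.

For 98% confidence with df = 29, t* = 2.462 (from t-table)

Standard error: SE = s/√n = 13/√30 = 2.373464

Margin of error: E = t* × SE = 2.462 × 2.373464 = 5.8435

T-interval: x̄ ± E = 113 ± 5.8435 = (107.1565, 118.8435)

Rounded to 2 decimal places:

(107.16, 118.84)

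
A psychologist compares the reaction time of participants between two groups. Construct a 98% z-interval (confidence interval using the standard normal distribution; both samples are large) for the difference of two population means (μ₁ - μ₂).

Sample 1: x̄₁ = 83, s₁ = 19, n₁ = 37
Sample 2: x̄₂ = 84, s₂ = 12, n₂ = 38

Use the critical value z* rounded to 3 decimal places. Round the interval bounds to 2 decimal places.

Both samples are large (n₁ = 37 ≥ 30, n₂ = 38 ≥ 30), so a z-interval for the difference of means applies.

Point estimate: x̄₁ - x̄₂ = 83 - 84 = -1

Standard error: SE = √(s₁²/n₁ + s₂²/n₂)
= √(19²/37 + 12²/38)
= √(9.756757 + 3.789474)
= 3.680520

For 98% confidence, z* = 2.326 (from standard normal table)
Margin of error: E = z* × SE = 2.326 × 3.680520 = 8.5609

Z-interval: (x̄₁ - x̄₂) ± E = -1 ± 8.5609 = (-9.5609, 7.5609)

Rounded to 2 decimal places:

(-9.56, 7.56)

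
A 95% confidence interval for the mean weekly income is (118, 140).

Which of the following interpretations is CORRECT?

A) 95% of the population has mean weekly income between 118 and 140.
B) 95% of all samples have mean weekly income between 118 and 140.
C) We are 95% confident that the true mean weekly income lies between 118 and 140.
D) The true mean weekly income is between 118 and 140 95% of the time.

A confidence interval represents our confidence in the procedure, not a probability statement about the parameter.

Key concept: If we repeated this sampling process many times and computed a 95% CI each time, about 95% of those intervals would contain the true population parameter.

For this specific interval (118, 140):
- Midpoint (point estimate): 129
- Margin of error: 11

The correct interpretation is the one stating confidence that the true parameter lies in the interval — option C.

C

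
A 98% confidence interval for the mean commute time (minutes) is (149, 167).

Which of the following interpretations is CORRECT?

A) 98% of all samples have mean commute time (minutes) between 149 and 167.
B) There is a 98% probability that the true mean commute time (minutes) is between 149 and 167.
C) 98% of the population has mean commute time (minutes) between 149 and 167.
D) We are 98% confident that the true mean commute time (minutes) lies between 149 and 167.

A confidence interval represents our confidence in the procedure, not a probability statement about the parameter.

Key concept: If we repeated this sampling process many times and computed a 98% CI each time, about 98% of those intervals would contain the true population parameter.

For this specific interval (149, 167):
- Midpoint (point estimate): 158
- Margin of error: 9

The correct interpretation is the one stating confidence that the true parameter lies in the interval — option D.

D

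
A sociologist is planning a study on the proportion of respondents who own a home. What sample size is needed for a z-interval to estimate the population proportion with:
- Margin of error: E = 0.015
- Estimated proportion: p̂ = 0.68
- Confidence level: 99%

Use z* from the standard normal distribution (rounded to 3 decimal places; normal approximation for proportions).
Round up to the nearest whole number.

Using z* for proportion z-interval (normal approximation).

For 99% confidence, z* = 2.576 (from standard normal table)

Sample size formula for proportion z-interval: n = z*²p̂(1-p̂)/E²

n = 2.576² × 0.68 × 0.32 / 0.015²
  = 6.635776 × 0.2176 / 0.000225
  = 6417.5327

Round up to the nearest whole number: n = 6418

6418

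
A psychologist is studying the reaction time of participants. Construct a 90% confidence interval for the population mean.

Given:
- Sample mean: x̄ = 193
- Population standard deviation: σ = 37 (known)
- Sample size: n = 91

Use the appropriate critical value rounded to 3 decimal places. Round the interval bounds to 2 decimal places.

The population standard deviation σ is known, so use a z-interval (standard normal critical value).

For 90% confidence, z* = 1.645 (from standard normal table)

Standard error: SE = σ/√n = 37/√91 = 3.878654

Margin of error: E = z* × SE = 1.645 × 3.878654 = 6.3804

Z-interval: x̄ ± E = 193 ± 6.3804 = (186.6196, 199.3804)

Rounded to 2 decimal places:

(186.62, 199.38)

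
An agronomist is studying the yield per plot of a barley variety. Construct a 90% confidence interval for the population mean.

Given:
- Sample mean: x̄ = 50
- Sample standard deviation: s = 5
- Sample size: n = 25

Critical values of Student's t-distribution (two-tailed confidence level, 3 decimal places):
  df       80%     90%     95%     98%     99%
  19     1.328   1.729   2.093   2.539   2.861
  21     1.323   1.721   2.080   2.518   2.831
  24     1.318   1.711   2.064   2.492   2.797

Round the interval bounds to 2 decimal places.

The population standard deviation σ is unknown (only the sample standard deviation s is given), so use a t-interval with df = n - 1 = 25 - 1 = 24.

For 90% confidence with df = 24, t* = 1.711 (from t-table)

Standard error: SE = s/√n = 5/√25 = 1.000000

Margin of error: E = t* × SE = 1.711 × 1.000000 = 1.7110

T-interval: x̄ ± E = 50 ± 1.7110 = (48.2890, 51.7110)

Rounded to 2 decimal places:

(48.29, 51.71)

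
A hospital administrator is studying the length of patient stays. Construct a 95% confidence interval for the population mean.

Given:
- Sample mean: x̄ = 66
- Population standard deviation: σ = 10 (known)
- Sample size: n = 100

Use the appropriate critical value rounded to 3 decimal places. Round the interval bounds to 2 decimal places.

The population standard deviation σ is known, so use a z-interval (standard normal critical value).

For 95% confidence, z* = 1.96 (from standard normal table)

Standard error: SE = σ/√n = 10/√100 = 1.000000

Margin of error: E = z* × SE = 1.96 × 1.000000 = 1.9600

Z-interval: x̄ ± E = 66 ± 1.9600 = (64.0400, 67.9600)

Rounded to 2 decimal places:

(64.04, 67.96)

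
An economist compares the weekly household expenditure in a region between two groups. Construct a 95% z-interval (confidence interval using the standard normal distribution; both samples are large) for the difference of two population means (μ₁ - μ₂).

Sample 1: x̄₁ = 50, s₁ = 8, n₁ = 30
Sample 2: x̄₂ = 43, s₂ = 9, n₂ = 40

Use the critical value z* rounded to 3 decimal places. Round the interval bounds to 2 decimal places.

Both samples are large (n₁ = 30 ≥ 30, n₂ = 40 ≥ 30), so a z-interval for the difference of means applies.

Point estimate: x̄₁ - x̄₂ = 50 - 43 = 7

Standard error: SE = √(s₁²/n₁ + s₂²/n₂)
= √(8²/30 + 9²/40)
= √(2.133333 + 2.025000)
= 2.039199

For 95% confidence, z* = 1.96 (from standard normal table)
Margin of error: E = z* × SE = 1.96 × 2.039199 = 3.9968

Z-interval: (x̄₁ - x̄₂) ± E = 7 ± 3.9968 = (3.0032, 10.9968)

Rounded to 2 decimal places:

(3.00, 11.00)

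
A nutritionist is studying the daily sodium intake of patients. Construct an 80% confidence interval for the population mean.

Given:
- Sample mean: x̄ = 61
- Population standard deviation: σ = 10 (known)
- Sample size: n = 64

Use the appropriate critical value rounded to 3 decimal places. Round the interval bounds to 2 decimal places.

The population standard deviation σ is known, so use a z-interval (standard normal critical value).

For 80% confidence, z* = 1.282 (from standard normal table)

Standard error: SE = σ/√n = 10/√64 = 1.250000

Margin of error: E = z* × SE = 1.282 × 1.250000 = 1.6025

Z-interval: x̄ ± E = 61 ± 1.6025 = (59.3975, 62.6025)

Rounded to 2 decimal places:

(59.40, 62.60)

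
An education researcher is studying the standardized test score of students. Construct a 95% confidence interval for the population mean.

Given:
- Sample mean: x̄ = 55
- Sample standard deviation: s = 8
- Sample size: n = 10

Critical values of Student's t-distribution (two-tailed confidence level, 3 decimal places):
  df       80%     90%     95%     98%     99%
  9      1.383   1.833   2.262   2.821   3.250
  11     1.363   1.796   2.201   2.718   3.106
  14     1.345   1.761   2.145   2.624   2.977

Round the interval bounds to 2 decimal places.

The population standard deviation σ is unknown (only the sample standard deviation s is given), so use a t-interval with df = n - 1 = 10 - 1 = 9.

For 95% confidence with df = 9, t* = 2.262 (from t-table)

Standard error: SE = s/√n = 8/√10 = 2.529822

Margin of error: E = t* × SE = 2.262 × 2.529822 = 5.7225

T-interval: x̄ ± E = 55 ± 5.7225 = (49.2775, 60.7225)

Rounded to 2 decimal places:

(49.28, 60.72)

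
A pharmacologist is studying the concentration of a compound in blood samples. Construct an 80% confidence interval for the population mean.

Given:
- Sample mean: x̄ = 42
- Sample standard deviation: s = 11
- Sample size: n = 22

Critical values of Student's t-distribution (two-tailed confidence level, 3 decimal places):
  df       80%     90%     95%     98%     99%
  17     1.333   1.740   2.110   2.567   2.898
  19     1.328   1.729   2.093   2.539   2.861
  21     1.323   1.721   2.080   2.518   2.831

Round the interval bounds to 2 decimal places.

The population standard deviation σ is unknown (only the sample standard deviation s is given), so use a t-interval with df = n - 1 = 22 - 1 = 21.

For 80% confidence with df = 21, t* = 1.323 (from t-table)

Standard error: SE = s/√n = 11/√22 = 2.345208

Margin of error: E = t* × SE = 1.323 × 2.345208 = 3.1027

T-interval: x̄ ± E = 42 ± 3.1027 = (38.8973, 45.1027)

Rounded to 2 decimal places:

(38.90, 45.10)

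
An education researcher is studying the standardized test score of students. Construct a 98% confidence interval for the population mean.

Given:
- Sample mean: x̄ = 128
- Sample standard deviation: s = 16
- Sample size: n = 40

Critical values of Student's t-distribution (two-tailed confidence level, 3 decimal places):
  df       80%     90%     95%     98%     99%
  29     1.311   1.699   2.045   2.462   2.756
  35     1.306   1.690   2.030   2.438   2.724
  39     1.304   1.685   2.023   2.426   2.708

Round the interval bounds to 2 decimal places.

The population standard deviation σ is unknown (only the sample standard deviation s is given), so use a t-interval with df = n - 1 = 40 - 1 = 39.

For 98% confidence with df = 39, t* = 2.426 (from t-table)

Standard error: SE = s/√n = 16/√40 = 2.529822

Margin of error: E = t* × SE = 2.426 × 2.529822 = 6.1373

T-interval: x̄ ± E = 128 ± 6.1373 = (121.8627, 134.1373)

Rounded to 2 decimal places:

(121.86, 134.14)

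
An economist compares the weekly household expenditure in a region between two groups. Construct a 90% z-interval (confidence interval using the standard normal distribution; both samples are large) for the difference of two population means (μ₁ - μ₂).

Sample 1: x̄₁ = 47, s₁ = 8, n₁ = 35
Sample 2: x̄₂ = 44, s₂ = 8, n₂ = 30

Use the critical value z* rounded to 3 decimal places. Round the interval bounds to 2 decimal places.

Both samples are large (n₁ = 35 ≥ 30, n₂ = 30 ≥ 30), so a z-interval for the difference of means applies.

Point estimate: x̄₁ - x̄₂ = 47 - 44 = 3

Standard error: SE = √(s₁²/n₁ + s₂²/n₂)
= √(8²/35 + 8²/30)
= √(1.828571 + 2.133333)
= 1.990453

For 90% confidence, z* = 1.645 (from standard normal table)
Margin of error: E = z* × SE = 1.645 × 1.990453 = 3.2743

Z-interval: (x̄₁ - x̄₂) ± E = 3 ± 3.2743 = (-0.2743, 6.2743)

Rounded to 2 decimal places:

(-0.27, 6.27)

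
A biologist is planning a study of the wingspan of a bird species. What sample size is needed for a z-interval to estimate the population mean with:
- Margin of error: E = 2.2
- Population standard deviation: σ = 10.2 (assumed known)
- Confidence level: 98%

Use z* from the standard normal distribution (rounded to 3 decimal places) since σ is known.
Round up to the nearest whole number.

Using z* since population σ is known (z-interval formula).

For 98% confidence, z* = 2.326 (from standard normal table)

Sample size formula for z-interval: n = (z*σ/E)²

n = (2.326 × 10.2 / 2.2)²
  = (10.784182)²
  = 116.2986

Round up to the nearest whole number: n = 117

117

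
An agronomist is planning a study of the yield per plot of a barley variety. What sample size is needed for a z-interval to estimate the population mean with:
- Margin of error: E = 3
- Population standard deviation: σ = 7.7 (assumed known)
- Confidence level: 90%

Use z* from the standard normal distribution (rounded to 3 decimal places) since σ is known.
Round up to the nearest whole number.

Using z* since population σ is known (z-interval formula).

For 90% confidence, z* = 1.645 (from standard normal table)

Sample size formula for z-interval: n = (z*σ/E)²

n = (1.645 × 7.7 / 3)²
  = (4.222167)²
  = 17.8267

Round up to the nearest whole number: n = 18

18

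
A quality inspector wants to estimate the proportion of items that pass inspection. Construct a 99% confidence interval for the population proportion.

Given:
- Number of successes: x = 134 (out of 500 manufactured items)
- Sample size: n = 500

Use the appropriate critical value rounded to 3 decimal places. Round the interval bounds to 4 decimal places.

Sample proportion: p̂ = 134/500 = 0.268000

Check conditions for normal approximation:
  np̂ = 134 ≥ 10 ✓
  n(1-p̂) = 366 ≥ 10 ✓

The sample is large enough, so use a z-interval (normal approximation) for the proportion.

For 99% confidence, z* = 2.576 (from standard normal table)

Standard error: SE = √(p̂(1-p̂)/n) = √(0.268000×0.732000/500) = 0.01980788

Margin of error: E = z* × SE = 2.576 × 0.01980788 = 0.051025

Z-interval: p̂ ± E = 0.268000 ± 0.051025 = (0.216975, 0.319025)

Rounded to 4 decimal places:

(0.2170, 0.3190)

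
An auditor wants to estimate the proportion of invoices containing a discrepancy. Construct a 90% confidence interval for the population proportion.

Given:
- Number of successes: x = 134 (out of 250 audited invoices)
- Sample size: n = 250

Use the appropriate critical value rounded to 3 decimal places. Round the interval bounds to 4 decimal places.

Sample proportion: p̂ = 134/250 = 0.536000

Check conditions for normal approximation:
  np̂ = 134 ≥ 10 ✓
  n(1-p̂) = 116 ≥ 10 ✓

The sample is large enough, so use a z-interval (normal approximation) for the proportion.

For 90% confidence, z* = 1.645 (from standard normal table)

Standard error: SE = √(p̂(1-p̂)/n) = √(0.536000×0.464000/250) = 0.03154070

Margin of error: E = z* × SE = 1.645 × 0.03154070 = 0.051884

Z-interval: p̂ ± E = 0.536000 ± 0.051884 = (0.484116, 0.587884)

Rounded to 4 decimal places:

(0.4841, 0.5879)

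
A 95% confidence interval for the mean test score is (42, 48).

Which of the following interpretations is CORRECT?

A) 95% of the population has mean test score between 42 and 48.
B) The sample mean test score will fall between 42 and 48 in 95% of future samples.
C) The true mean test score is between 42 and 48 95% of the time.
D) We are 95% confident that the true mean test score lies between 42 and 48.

A confidence interval represents our confidence in the procedure, not a probability statement about the parameter.

Key concept: If we repeated this sampling process many times and computed a 95% CI each time, about 95% of those intervals would contain the true population parameter.

For this specific interval (42, 48):
- Midpoint (point estimate): 45
- Margin of error: 3

The correct interpretation is the one stating confidence that the true parameter lies in the interval — option D.

D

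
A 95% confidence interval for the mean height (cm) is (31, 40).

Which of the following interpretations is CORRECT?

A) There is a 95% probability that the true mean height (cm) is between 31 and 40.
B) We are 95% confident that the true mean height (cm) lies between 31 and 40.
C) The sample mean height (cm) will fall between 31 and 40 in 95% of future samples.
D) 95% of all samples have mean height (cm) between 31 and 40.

A confidence interval represents our confidence in the procedure, not a probability statement about the parameter.

Key concept: If we repeated this sampling process many times and computed a 95% CI each time, about 95% of those intervals would contain the true population parameter.

For this specific interval (31, 40):
- Midpoint (point estimate): 35.5
- Margin of error: 4.5

The correct interpretation is the one stating confidence that the true parameter lies in the interval — option B.

B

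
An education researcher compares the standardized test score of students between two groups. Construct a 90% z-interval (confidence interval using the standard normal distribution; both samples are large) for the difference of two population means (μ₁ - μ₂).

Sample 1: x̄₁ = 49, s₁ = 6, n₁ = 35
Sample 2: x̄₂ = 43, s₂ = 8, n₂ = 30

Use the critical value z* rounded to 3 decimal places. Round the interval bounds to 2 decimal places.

Both samples are large (n₁ = 35 ≥ 30, n₂ = 30 ≥ 30), so a z-interval for the difference of means applies.

Point estimate: x̄₁ - x̄₂ = 49 - 43 = 6

Standard error: SE = √(s₁²/n₁ + s₂²/n₂)
= √(6²/35 + 8²/30)
= √(1.028571 + 2.133333)
= 1.778175

For 90% confidence, z* = 1.645 (from standard normal table)
Margin of error: E = z* × SE = 1.645 × 1.778175 = 2.9251

Z-interval: (x̄₁ - x̄₂) ± E = 6 ± 2.9251 = (3.0749, 8.9251)

Rounded to 2 decimal places:

(3.07, 8.93)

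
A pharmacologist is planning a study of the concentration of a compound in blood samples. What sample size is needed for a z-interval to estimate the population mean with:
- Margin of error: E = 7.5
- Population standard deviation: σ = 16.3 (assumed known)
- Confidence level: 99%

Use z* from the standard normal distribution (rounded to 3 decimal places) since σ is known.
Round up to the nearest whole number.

Using z* since population σ is known (z-interval formula).

For 99% confidence, z* = 2.576 (from standard normal table)

Sample size formula for z-interval: n = (z*σ/E)²

n = (2.576 × 16.3 / 7.5)²
  = (5.598507)²
  = 31.3433

Round up to the nearest whole number: n = 32

32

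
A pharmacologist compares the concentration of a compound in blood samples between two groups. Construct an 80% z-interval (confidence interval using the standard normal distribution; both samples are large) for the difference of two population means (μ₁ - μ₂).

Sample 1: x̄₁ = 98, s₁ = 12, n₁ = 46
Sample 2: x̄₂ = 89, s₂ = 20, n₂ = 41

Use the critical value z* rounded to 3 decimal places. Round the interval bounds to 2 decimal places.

Both samples are large (n₁ = 46 ≥ 30, n₂ = 41 ≥ 30), so a z-interval for the difference of means applies.

Point estimate: x̄₁ - x̄₂ = 98 - 89 = 9

Standard error: SE = √(s₁²/n₁ + s₂²/n₂)
= √(12²/46 + 20²/41)
= √(3.130435 + 9.756098)
= 3.589782

For 80% confidence, z* = 1.282 (from standard normal table)
Margin of error: E = z* × SE = 1.282 × 3.589782 = 4.6021

Z-interval: (x̄₁ - x̄₂) ± E = 9 ± 4.6021 = (4.3979, 13.6021)

Rounded to 2 decimal places:

(4.40, 13.60)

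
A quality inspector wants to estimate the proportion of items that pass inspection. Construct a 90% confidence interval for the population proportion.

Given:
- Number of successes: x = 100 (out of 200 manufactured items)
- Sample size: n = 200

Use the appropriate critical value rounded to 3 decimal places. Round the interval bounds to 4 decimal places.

Sample proportion: p̂ = 100/200 = 0.500000

Check conditions for normal approximation:
  np̂ = 100 ≥ 10 ✓
  n(1-p̂) = 100 ≥ 10 ✓

The sample is large enough, so use a z-interval (normal approximation) for the proportion.

For 90% confidence, z* = 1.645 (from standard normal table)

Standard error: SE = √(p̂(1-p̂)/n) = √(0.500000×0.500000/200) = 0.03535534

Margin of error: E = z* × SE = 1.645 × 0.03535534 = 0.058160

Z-interval: p̂ ± E = 0.500000 ± 0.058160 = (0.441840, 0.558160)

Rounded to 4 decimal places:

(0.4418, 0.5582)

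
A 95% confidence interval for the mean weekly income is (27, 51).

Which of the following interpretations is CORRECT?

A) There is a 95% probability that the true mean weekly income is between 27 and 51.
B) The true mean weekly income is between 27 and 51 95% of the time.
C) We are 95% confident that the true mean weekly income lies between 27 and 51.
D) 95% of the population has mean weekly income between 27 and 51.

A confidence interval represents our confidence in the procedure, not a probability statement about the parameter.

Key concept: If we repeated this sampling process many times and computed a 95% CI each time, about 95% of those intervals would contain the true population parameter.

For this specific interval (27, 51):
- Midpoint (point estimate): 39
- Margin of error: 12

The correct interpretation is the one stating confidence that the true parameter lies in the interval — option C.

C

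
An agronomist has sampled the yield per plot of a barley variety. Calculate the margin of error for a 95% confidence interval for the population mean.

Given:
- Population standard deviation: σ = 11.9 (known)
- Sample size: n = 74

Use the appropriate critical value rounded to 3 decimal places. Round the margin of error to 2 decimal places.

The population standard deviation σ is known, so use the z-interval margin of error formula.

For 95% confidence, z* = 1.96 (from standard normal table)

Margin of error formula for z-interval: E = z* × σ/√n

E = 1.96 × 11.9/√74
  = 1.96 × 1.383347
  = 2.7114

Rounded to 2 decimal places:

2.71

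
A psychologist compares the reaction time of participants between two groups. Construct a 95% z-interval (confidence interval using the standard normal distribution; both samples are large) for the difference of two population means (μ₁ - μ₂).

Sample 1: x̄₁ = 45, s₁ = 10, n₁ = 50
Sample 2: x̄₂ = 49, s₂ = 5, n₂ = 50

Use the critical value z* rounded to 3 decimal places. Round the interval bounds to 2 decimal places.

Both samples are large (n₁ = 50 ≥ 30, n₂ = 50 ≥ 30), so a z-interval for the difference of means applies.

Point estimate: x̄₁ - x̄₂ = 45 - 49 = -4

Standard error: SE = √(s₁²/n₁ + s₂²/n₂)
= √(10²/50 + 5²/50)
= √(2.000000 + 0.500000)
= 1.581139

For 95% confidence, z* = 1.96 (from standard normal table)
Margin of error: E = z* × SE = 1.96 × 1.581139 = 3.0990

Z-interval: (x̄₁ - x̄₂) ± E = -4 ± 3.0990 = (-7.0990, -0.9010)

Rounded to 2 decimal places:

(-7.10, -0.90)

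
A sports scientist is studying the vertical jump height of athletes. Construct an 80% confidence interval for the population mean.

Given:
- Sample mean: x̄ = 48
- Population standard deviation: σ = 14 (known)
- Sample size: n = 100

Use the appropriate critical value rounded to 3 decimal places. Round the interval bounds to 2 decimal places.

The population standard deviation σ is known, so use a z-interval (standard normal critical value).

For 80% confidence, z* = 1.282 (from standard normal table)

Standard error: SE = σ/√n = 14/√100 = 1.400000

Margin of error: E = z* × SE = 1.282 × 1.400000 = 1.7948

Z-interval: x̄ ± E = 48 ± 1.7948 = (46.2052, 49.7948)

Rounded to 2 decimal places:

(46.21, 49.79)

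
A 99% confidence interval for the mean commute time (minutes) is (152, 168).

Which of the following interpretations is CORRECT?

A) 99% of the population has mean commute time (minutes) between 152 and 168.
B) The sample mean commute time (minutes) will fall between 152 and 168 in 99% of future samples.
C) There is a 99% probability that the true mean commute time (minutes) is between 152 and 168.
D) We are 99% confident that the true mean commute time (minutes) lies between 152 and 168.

A confidence interval represents our confidence in the procedure, not a probability statement about the parameter.

Key concept: If we repeated this sampling process many times and computed a 99% CI each time, about 99% of those intervals would contain the true population parameter.

For this specific interval (152, 168):
- Midpoint (point estimate): 160
- Margin of error: 8

The correct interpretation is the one stating confidence that the true parameter lies in the interval — option D.

D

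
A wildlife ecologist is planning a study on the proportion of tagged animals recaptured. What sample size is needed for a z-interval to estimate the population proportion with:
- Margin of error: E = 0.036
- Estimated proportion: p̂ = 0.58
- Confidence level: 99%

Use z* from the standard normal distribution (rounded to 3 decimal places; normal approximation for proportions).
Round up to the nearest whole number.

Using z* for proportion z-interval (normal approximation).

For 99% confidence, z* = 2.576 (from standard normal table)

Sample size formula for proportion z-interval: n = z*²p̂(1-p̂)/E²

n = 2.576² × 0.58 × 0.42 / 0.036²
  = 6.635776 × 0.2436 / 0.001296
  = 1247.2801

Round up to the nearest whole number: n = 1248

1248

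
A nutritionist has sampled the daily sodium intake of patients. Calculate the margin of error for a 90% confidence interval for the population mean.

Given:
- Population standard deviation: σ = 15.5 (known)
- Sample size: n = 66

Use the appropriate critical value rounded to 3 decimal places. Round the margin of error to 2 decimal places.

The population standard deviation σ is known, so use the z-interval margin of error formula.

For 90% confidence, z* = 1.645 (from standard normal table)

Margin of error formula for z-interval: E = z* × σ/√n

E = 1.645 × 15.5/√66
  = 1.645 × 1.907918
  = 3.1385

Rounded to 2 decimal places:

3.14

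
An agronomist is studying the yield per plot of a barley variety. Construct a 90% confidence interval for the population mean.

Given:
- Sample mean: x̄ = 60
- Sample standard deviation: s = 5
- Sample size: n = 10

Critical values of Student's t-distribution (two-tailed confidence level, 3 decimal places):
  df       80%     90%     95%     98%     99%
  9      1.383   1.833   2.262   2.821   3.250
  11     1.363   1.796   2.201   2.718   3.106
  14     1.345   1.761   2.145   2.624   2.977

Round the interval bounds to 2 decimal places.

The population standard deviation σ is unknown (only the sample standard deviation s is given), so use a t-interval with df = n - 1 = 10 - 1 = 9.

For 90% confidence with df = 9, t* = 1.833 (from t-table)

Standard error: SE = s/√n = 5/√10 = 1.581139

Margin of error: E = t* × SE = 1.833 × 1.581139 = 2.8982

T-interval: x̄ ± E = 60 ± 2.8982 = (57.1018, 62.8982)

Rounded to 2 decimal places:

(57.10, 62.90)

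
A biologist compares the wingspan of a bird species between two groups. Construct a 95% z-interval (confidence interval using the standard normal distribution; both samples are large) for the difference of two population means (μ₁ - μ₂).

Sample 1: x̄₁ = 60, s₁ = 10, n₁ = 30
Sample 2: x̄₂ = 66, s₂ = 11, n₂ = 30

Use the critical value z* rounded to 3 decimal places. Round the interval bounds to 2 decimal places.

Both samples are large (n₁ = 30 ≥ 30, n₂ = 30 ≥ 30), so a z-interval for the difference of means applies.

Point estimate: x̄₁ - x̄₂ = 60 - 66 = -6

Standard error: SE = √(s₁²/n₁ + s₂²/n₂)
= √(10²/30 + 11²/30)
= √(3.333333 + 4.033333)
= 2.714160

For 95% confidence, z* = 1.96 (from standard normal table)
Margin of error: E = z* × SE = 1.96 × 2.714160 = 5.3198

Z-interval: (x̄₁ - x̄₂) ± E = -6 ± 5.3198 = (-11.3198, -0.6802)

Rounded to 2 decimal places:

(-11.32, -0.68)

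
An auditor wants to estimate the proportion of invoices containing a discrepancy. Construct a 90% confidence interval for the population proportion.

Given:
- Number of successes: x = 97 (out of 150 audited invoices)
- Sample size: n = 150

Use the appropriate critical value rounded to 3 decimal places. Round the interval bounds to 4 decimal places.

Sample proportion: p̂ = 97/150 = 0.646667

Check conditions for normal approximation:
  np̂ = 97 ≥ 10 ✓
  n(1-p̂) = 53 ≥ 10 ✓

The sample is large enough, so use a z-interval (normal approximation) for the proportion.

For 90% confidence, z* = 1.645 (from standard normal table)

Standard error: SE = √(p̂(1-p̂)/n) = √(0.646667×0.353333/150) = 0.03902895

Margin of error: E = z* × SE = 1.645 × 0.03902895 = 0.064203

Z-interval: p̂ ± E = 0.646667 ± 0.064203 = (0.582464, 0.710869)

Rounded to 4 decimal places:

(0.5825, 0.7109)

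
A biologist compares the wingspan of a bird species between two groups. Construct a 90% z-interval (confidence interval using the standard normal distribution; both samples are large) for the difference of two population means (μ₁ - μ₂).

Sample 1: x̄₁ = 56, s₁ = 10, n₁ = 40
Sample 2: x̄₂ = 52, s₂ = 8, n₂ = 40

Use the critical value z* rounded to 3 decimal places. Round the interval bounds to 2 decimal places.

Both samples are large (n₁ = 40 ≥ 30, n₂ = 40 ≥ 30), so a z-interval for the difference of means applies.

Point estimate: x̄₁ - x̄₂ = 56 - 52 = 4

Standard error: SE = √(s₁²/n₁ + s₂²/n₂)
= √(10²/40 + 8²/40)
= √(2.500000 + 1.600000)
= 2.024846

For 90% confidence, z* = 1.645 (from standard normal table)
Margin of error: E = z* × SE = 1.645 × 2.024846 = 3.3309

Z-interval: (x̄₁ - x̄₂) ± E = 4 ± 3.3309 = (0.6691, 7.3309)

Rounded to 2 decimal places:

(0.67, 7.33)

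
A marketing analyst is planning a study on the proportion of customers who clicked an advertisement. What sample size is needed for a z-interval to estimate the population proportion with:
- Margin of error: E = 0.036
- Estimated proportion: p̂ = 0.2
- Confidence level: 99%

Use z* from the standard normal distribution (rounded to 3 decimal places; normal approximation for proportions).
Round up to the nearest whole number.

Using z* for proportion z-interval (normal approximation).

For 99% confidence, z* = 2.576 (from standard normal table)

Sample size formula for proportion z-interval: n = z*²p̂(1-p̂)/E²

n = 2.576² × 0.2 × 0.8 / 0.036²
  = 6.635776 × 0.16 / 0.001296
  = 819.2316

Round up to the nearest whole number: n = 820

820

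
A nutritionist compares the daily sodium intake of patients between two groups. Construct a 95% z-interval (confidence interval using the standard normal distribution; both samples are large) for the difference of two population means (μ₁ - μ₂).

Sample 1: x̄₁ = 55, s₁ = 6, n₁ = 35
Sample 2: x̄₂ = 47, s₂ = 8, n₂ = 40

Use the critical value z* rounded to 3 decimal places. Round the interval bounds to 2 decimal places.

Both samples are large (n₁ = 35 ≥ 30, n₂ = 40 ≥ 30), so a z-interval for the difference of means applies.

Point estimate: x̄₁ - x̄₂ = 55 - 47 = 8

Standard error: SE = √(s₁²/n₁ + s₂²/n₂)
= √(6²/35 + 8²/40)
= √(1.028571 + 1.600000)
= 1.621287

For 95% confidence, z* = 1.96 (from standard normal table)
Margin of error: E = z* × SE = 1.96 × 1.621287 = 3.1777

Z-interval: (x̄₁ - x̄₂) ± E = 8 ± 3.1777 = (4.8223, 11.1777)

Rounded to 2 decimal places:

(4.82, 11.18)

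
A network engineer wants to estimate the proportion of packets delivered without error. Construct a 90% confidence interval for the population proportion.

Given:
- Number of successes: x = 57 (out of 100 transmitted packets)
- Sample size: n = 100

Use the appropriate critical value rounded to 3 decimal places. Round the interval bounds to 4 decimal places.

Sample proportion: p̂ = 57/100 = 0.570000

Check conditions for normal approximation:
  np̂ = 57 ≥ 10 ✓
  n(1-p̂) = 43 ≥ 10 ✓

The sample is large enough, so use a z-interval (normal approximation) for the proportion.

For 90% confidence, z* = 1.645 (from standard normal table)

Standard error: SE = √(p̂(1-p̂)/n) = √(0.570000×0.430000/100) = 0.04950758

Margin of error: E = z* × SE = 1.645 × 0.04950758 = 0.081440

Z-interval: p̂ ± E = 0.570000 ± 0.081440 = (0.488560, 0.651440)

Rounded to 4 decimal places:

(0.4886, 0.6514)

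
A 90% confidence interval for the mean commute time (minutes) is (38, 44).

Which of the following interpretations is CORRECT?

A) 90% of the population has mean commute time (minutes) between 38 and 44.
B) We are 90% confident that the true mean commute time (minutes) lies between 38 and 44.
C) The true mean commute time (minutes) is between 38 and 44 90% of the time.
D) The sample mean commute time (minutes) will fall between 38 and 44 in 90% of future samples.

A confidence interval represents our confidence in the procedure, not a probability statement about the parameter.

Key concept: If we repeated this sampling process many times and computed a 90% CI each time, about 90% of those intervals would contain the true population parameter.

For this specific interval (38, 44):
- Midpoint (point estimate): 41
- Margin of error: 3

The correct interpretation is the one stating confidence that the true parameter lies in the interval — option B.

B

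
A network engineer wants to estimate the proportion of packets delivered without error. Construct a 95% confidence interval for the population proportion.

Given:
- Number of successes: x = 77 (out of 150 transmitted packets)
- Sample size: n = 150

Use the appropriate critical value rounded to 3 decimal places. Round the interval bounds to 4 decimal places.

Sample proportion: p̂ = 77/150 = 0.513333

Check conditions for normal approximation:
  np̂ = 77 ≥ 10 ✓
  n(1-p̂) = 73 ≥ 10 ✓

The sample is large enough, so use a z-interval (normal approximation) for the proportion.

For 95% confidence, z* = 1.96 (from standard normal table)

Standard error: SE = √(p̂(1-p̂)/n) = √(0.513333×0.486667/150) = 0.04081031

Margin of error: E = z* × SE = 1.96 × 0.04081031 = 0.079988

Z-interval: p̂ ± E = 0.513333 ± 0.079988 = (0.433345, 0.593322)

Rounded to 4 decimal places:

(0.4333, 0.5933)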